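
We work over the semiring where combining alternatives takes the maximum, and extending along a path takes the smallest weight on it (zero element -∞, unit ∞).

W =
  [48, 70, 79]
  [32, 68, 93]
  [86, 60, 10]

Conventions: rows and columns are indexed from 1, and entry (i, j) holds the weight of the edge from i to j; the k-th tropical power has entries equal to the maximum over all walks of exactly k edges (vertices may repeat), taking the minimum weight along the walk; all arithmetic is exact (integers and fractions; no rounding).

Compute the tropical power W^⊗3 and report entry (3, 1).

W^⊗2:
  [79, 68, 70]
  [86, 68, 68]
  [48, 70, 79]
W^⊗3:
  [70, 70, 79]
  [68, 70, 79]
  [79, 68, 70]
Key observation: the optimum is the walk 3->1->3->1, with weight 86 min 79 min 86 = 79.
Optimal value attained by: walk 3->1->3->1.
Answer: (W^⊗3)[3][1] = 79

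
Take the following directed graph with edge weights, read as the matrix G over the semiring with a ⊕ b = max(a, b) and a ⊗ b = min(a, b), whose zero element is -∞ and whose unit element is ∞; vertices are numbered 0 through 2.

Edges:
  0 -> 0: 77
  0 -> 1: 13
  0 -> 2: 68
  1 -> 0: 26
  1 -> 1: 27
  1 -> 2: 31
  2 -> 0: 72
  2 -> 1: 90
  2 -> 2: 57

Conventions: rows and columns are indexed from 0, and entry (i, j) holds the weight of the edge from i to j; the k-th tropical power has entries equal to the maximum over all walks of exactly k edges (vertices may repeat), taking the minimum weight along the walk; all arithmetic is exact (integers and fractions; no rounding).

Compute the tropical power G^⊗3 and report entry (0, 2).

G^⊗2:
  [77, 68, 68]
  [31, 31, 31]
  [72, 57, 68]
G^⊗3:
  [77, 68, 68]
  [31, 31, 31]
  [72, 68, 68]
Key observation: the optimum is the walk 0->0->0->2, with weight 77 min 77 min 68 = 68.
Optimal value attained by: walk 0->0->0->2.
Answer: (G^⊗3)[0][2] = 68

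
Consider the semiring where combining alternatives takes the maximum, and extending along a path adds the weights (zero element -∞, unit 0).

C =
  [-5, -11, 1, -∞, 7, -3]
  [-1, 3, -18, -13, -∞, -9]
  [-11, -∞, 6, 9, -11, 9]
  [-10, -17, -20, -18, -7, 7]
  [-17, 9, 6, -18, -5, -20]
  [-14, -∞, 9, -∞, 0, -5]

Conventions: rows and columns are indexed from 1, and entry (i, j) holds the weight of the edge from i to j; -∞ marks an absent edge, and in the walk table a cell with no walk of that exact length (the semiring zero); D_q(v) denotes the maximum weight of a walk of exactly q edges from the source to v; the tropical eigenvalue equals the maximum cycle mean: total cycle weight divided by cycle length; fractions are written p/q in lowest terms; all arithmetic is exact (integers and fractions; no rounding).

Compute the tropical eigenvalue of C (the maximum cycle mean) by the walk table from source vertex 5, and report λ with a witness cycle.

q=0: [-∞, -∞, -∞, -∞, 0, -∞]
q=1: [-17, 9, 6, -18, -5, -20]
q=2: [8, 12, 12, 15, -5, 15]
q=3: [11, 15, 24, 21, 15, 22]
q=4: [14, 24, 31, 33, 22, 33]
q=5: [23, 31, 42, 40, 33, 40]
q=6: [31, 42, 49, 51, 40, 51]
Optimal cycle mean attained by: cycle 3->6->3, total 9 + 9, length 2.
Answer: λ = 9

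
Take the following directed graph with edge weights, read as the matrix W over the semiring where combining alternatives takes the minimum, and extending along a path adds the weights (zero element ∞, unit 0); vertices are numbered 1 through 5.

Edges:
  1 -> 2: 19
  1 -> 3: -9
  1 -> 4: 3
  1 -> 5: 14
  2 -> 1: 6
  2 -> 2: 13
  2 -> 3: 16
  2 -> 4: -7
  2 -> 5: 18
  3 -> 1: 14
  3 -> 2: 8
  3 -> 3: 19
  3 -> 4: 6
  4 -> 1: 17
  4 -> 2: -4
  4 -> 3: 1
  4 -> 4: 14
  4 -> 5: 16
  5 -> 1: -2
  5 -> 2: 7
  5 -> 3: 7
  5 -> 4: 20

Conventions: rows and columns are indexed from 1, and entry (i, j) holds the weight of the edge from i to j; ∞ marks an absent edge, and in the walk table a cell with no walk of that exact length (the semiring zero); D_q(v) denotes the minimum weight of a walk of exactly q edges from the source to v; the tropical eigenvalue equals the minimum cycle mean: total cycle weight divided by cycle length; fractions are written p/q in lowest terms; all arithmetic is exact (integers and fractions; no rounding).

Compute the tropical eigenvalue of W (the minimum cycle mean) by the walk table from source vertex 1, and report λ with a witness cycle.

q=0: [0, ∞, ∞, ∞, ∞]
q=1: [∞, 19, -9, 3, 14]
q=2: [5, -1, 4, -3, 19]
q=3: [5, -7, -4, -8, 13]
q=4: [-1, -12, -7, -14, 8]
q=5: [-6, -18, -13, -19, 2]
Optimal cycle mean attained by: cycle 2->4->2, total (-7) + (-4), length 2.
Answer: λ = -11/2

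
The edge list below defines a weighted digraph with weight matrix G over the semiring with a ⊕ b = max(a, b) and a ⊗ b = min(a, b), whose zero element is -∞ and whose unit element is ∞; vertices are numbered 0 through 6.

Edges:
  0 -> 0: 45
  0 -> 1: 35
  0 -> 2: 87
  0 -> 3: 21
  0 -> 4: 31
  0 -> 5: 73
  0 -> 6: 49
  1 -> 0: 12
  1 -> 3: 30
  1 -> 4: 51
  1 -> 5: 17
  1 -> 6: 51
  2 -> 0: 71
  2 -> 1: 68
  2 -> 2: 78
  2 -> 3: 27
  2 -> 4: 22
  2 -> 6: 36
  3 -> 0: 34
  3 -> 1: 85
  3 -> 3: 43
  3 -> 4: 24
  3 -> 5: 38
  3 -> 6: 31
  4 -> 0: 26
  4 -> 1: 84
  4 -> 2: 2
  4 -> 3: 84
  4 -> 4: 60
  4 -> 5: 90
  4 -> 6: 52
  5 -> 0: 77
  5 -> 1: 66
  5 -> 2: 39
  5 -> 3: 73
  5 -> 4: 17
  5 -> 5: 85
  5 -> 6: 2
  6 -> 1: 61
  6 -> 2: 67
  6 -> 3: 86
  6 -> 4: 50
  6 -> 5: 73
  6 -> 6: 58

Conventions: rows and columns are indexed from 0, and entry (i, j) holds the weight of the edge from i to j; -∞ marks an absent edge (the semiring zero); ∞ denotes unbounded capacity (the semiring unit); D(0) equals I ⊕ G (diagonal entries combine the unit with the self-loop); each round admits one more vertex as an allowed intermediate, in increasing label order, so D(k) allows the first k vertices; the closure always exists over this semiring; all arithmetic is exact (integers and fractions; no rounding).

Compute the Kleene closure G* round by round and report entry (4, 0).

D(0):
  [∞, 35, 87, 21, 31, 73, 49]
  [12, ∞, -∞, 30, 51, 17, 51]
  [71, 68, ∞, 27, 22, -∞, 36]
  [34, 85, -∞, ∞, 24, 38, 31]
  [26, 84, 2, 84, ∞, 90, 52]
  [77, 66, 39, 73, 17, ∞, 2]
  [-∞, 61, 67, 86, 50, 73, ∞]
D(1):
  [∞, 35, 87, 21, 31, 73, 49]
  [12, ∞, 12, 30, 51, 17, 51]
  [71, 68, ∞, 27, 31, 71, 49]
  [34, 85, 34, ∞, 31, 38, 34]
  [26, 84, 26, 84, ∞, 90, 52]
  [77, 66, 77, 73, 31, ∞, 49]
  [-∞, 61, 67, 86, 50, 73, ∞]
D(2):
  [∞, 35, 87, 30, 35, 73, 49]
  [12, ∞, 12, 30, 51, 17, 51]
  [71, 68, ∞, 30, 51, 71, 51]
  [34, 85, 34, ∞, 51, 38, 51]
  [26, 84, 26, 84, ∞, 90, 52]
  [77, 66, 77, 73, 51, ∞, 51]
  [12, 61, 67, 86, 51, 73, ∞]
D(3):
  [∞, 68, 87, 30, 51, 73, 51]
  [12, ∞, 12, 30, 51, 17, 51]
  [71, 68, ∞, 30, 51, 71, 51]
  [34, 85, 34, ∞, 51, 38, 51]
  [26, 84, 26, 84, ∞, 90, 52]
  [77, 68, 77, 73, 51, ∞, 51]
  [67, 67, 67, 86, 51, 73, ∞]
D(4):
  [∞, 68, 87, 30, 51, 73, 51]
  [30, ∞, 30, 30, 51, 30, 51]
  [71, 68, ∞, 30, 51, 71, 51]
  [34, 85, 34, ∞, 51, 38, 51]
  [34, 84, 34, 84, ∞, 90, 52]
  [77, 73, 77, 73, 51, ∞, 51]
  [67, 85, 67, 86, 51, 73, ∞]
D(5):
  [∞, 68, 87, 51, 51, 73, 51]
  [34, ∞, 34, 51, 51, 51, 51]
  [71, 68, ∞, 51, 51, 71, 51]
  [34, 85, 34, ∞, 51, 51, 51]
  [34, 84, 34, 84, ∞, 90, 52]
  [77, 73, 77, 73, 51, ∞, 51]
  [67, 85, 67, 86, 51, 73, ∞]
D(6):
  [∞, 73, 87, 73, 51, 73, 51]
  [51, ∞, 51, 51, 51, 51, 51]
  [71, 71, ∞, 71, 51, 71, 51]
  [51, 85, 51, ∞, 51, 51, 51]
  [77, 84, 77, 84, ∞, 90, 52]
  [77, 73, 77, 73, 51, ∞, 51]
  [73, 85, 73, 86, 51, 73, ∞]
D(7):
  [∞, 73, 87, 73, 51, 73, 51]
  [51, ∞, 51, 51, 51, 51, 51]
  [71, 71, ∞, 71, 51, 71, 51]
  [51, 85, 51, ∞, 51, 51, 51]
  [77, 84, 77, 84, ∞, 90, 52]
  [77, 73, 77, 73, 51, ∞, 51]
  [73, 85, 73, 86, 51, 73, ∞]
Answer: G*[4][0] = 77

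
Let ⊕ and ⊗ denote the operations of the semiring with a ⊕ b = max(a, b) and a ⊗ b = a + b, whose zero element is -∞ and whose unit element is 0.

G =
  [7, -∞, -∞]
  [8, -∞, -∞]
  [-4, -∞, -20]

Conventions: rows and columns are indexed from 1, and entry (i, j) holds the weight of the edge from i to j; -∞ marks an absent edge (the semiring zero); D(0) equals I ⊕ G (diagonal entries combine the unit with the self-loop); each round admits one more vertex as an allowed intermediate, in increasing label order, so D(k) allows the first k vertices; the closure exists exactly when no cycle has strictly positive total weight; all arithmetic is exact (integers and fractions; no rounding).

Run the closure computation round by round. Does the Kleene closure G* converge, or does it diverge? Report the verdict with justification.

Detection: at round 0, diagonal entry (1, 1) turns strictly positive.
Key observation: the cycle 1->1 has total weight 7, which is strictly positive.
Answer: DIVERGES — positive cycle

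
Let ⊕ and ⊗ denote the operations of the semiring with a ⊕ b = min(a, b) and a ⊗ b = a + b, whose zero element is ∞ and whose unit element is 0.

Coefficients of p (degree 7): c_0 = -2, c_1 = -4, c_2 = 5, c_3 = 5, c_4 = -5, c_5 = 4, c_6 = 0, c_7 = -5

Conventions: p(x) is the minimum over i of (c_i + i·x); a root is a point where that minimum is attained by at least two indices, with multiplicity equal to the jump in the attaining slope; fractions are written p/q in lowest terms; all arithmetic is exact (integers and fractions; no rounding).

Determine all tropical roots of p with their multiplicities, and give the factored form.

hull edge (i=0, c=-2) to (i=1, c=-4): slope -2, span 1
hull edge (i=1, c=-4) to (i=4, c=-5): slope -1/3, span 3
hull edge (i=4, c=-5) to (i=7, c=-5): slope 0, span 3
Factored form: p(x) = -5 ⊗ (x ⊕ 0) ⊗ (x ⊕ 0) ⊗ (x ⊕ 0) ⊗ (x ⊕ 1/3) ⊗ (x ⊕ 1/3) ⊗ (x ⊕ 1/3) ⊗ (x ⊕ 2)
Answer: roots = 0 (mult 3), 1/3 (mult 3), 2 (mult 1)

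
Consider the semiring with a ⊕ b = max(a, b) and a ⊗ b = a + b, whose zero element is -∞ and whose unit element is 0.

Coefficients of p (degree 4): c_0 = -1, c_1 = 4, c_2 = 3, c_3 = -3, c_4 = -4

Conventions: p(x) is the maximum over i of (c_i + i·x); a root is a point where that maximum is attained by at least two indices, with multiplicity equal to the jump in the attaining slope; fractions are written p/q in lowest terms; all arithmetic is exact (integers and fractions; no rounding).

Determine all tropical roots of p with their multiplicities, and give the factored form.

hull edge (i=0, c=-1) to (i=1, c=4): slope 5, span 1
hull edge (i=1, c=4) to (i=2, c=3): slope -1, span 1
hull edge (i=2, c=3) to (i=4, c=-4): slope -7/2, span 2
Factored form: p(x) = -4 ⊗ (x ⊕ (-5)) ⊗ (x ⊕ 1) ⊗ (x ⊕ 7/2) ⊗ (x ⊕ 7/2)
Answer: roots = -5 (mult 1), 1 (mult 1), 7/2 (mult 2)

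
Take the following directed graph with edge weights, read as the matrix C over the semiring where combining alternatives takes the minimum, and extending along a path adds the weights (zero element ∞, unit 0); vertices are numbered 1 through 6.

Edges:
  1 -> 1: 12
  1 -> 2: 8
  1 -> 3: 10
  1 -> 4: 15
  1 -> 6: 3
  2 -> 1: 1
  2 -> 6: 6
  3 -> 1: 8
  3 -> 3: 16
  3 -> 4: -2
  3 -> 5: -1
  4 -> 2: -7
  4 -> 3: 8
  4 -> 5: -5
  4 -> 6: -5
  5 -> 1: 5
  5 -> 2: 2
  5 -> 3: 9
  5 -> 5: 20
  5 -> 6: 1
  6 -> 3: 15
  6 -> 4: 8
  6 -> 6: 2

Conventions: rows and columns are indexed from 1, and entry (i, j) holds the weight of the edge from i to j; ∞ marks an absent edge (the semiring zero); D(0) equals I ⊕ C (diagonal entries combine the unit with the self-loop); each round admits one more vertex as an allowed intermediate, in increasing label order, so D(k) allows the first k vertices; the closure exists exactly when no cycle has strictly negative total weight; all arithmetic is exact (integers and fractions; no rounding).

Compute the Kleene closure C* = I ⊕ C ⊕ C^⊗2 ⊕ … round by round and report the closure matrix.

D(0):
  [0, 8, 10, 15, ∞, 3]
  [1, 0, ∞, ∞, ∞, 6]
  [8, ∞, 0, -2, -1, ∞]
  [∞, -7, 8, 0, -5, -5]
  [5, 2, 9, ∞, 0, 1]
  [∞, ∞, 15, 8, ∞, 0]
D(1):
  [0, 8, 10, 15, ∞, 3]
  [1, 0, 11, 16, ∞, 4]
  [8, 16, 0, -2, -1, 11]
  [∞, -7, 8, 0, -5, -5]
  [5, 2, 9, 20, 0, 1]
  [∞, ∞, 15, 8, ∞, 0]
D(2):
  [0, 8, 10, 15, ∞, 3]
  [1, 0, 11, 16, ∞, 4]
  [8, 16, 0, -2, -1, 11]
  [-6, -7, 4, 0, -5, -5]
  [3, 2, 9, 18, 0, 1]
  [∞, ∞, 15, 8, ∞, 0]
D(3):
  [0, 8, 10, 8, 9, 3]
  [1, 0, 11, 9, 10, 4]
  [8, 16, 0, -2, -1, 11]
  [-6, -7, 4, 0, -5, -5]
  [3, 2, 9, 7, 0, 1]
  [23, 31, 15, 8, 14, 0]
D(4):
  [0, 1, 10, 8, 3, 3]
  [1, 0, 11, 9, 4, 4]
  [-8, -9, 0, -2, -7, -7]
  [-6, -7, 4, 0, -5, -5]
  [1, 0, 9, 7, 0, 1]
  [2, 1, 12, 8, 3, 0]
D(5):
  [0, 1, 10, 8, 3, 3]
  [1, 0, 11, 9, 4, 4]
  [-8, -9, 0, -2, -7, -7]
  [-6, -7, 4, 0, -5, -5]
  [1, 0, 9, 7, 0, 1]
  [2, 1, 12, 8, 3, 0]
D(6):
  [0, 1, 10, 8, 3, 3]
  [1, 0, 11, 9, 4, 4]
  [-8, -9, 0, -2, -7, -7]
  [-6, -7, 4, 0, -5, -5]
  [1, 0, 9, 7, 0, 1]
  [2, 1, 12, 8, 3, 0]
Answer: C* = [[0, 1, 10, 8, 3, 3], [1, 0, 11, 9, 4, 4], [-8, -9, 0, -2, -7, -7], [-6, -7, 4, 0, -5, -5], [1, 0, 9, 7, 0, 1], [2, 1, 12, 8, 3, 0]]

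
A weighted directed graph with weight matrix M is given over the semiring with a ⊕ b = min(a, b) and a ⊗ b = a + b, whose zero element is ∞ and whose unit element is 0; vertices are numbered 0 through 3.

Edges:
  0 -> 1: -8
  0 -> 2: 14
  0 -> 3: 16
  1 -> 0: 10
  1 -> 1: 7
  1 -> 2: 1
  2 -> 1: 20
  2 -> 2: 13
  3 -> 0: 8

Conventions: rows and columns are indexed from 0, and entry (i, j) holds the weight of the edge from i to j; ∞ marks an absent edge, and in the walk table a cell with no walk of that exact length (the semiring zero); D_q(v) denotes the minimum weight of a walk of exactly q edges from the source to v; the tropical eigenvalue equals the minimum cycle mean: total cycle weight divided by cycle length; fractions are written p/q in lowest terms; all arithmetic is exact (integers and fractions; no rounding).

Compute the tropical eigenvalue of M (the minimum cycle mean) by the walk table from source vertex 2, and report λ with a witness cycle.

q=0: [∞, ∞, 0, ∞]
q=1: [∞, 20, 13, ∞]
q=2: [30, 27, 21, ∞]
q=3: [37, 22, 28, 46]
q=4: [32, 29, 23, 53]
Optimal cycle mean attained by: cycle 0->1->0, total (-8) + 10, length 2.
Answer: λ = 1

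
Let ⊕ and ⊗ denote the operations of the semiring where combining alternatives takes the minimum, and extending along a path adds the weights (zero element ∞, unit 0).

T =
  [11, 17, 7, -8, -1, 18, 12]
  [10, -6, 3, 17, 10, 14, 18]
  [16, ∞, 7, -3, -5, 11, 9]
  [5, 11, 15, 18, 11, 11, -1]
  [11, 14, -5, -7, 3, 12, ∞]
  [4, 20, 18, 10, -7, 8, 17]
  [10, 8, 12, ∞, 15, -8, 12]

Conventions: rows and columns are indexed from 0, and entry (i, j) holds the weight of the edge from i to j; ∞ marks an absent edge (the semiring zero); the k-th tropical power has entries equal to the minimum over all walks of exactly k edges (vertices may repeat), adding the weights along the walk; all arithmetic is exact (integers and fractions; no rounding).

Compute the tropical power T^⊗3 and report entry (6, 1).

T^⊗2:
  [-3, 3, -6, -8, 2, 3, -9]
  [4, -12, -3, 0, -2, 8, 12]
  [2, 8, -10, -12, -2, 1, -4]
  [9, 5, 6, -3, 4, -9, 11]
  [-2, 4, -2, -8, -10, 4, -8]
  [4, 7, -12, -14, -4, 5, 9]
  [-4, 2, 10, 2, -15, 0, 9]
T^⊗3:
  [-3, -3, -3, -11, -11, -17, -9]
  [-2, -18, -9, -9, -8, 2, -1]
  [-7, -1, -7, -13, -15, -12, -13]
  [-5, -1, -1, -3, -16, -1, -4]
  [-3, -2, -15, -17, -7, -16, -9]
  [-9, -3, -9, -15, -17, -3, -15]
  [-4, -4, -20, -22, -12, -3, 1]
Key observation: the optimum is the walk 6->1->1->1, with weight 8 + (-6) + (-6) = -4.
Optimal value attained by: walk 6->1->1->1.
Answer: (T^⊗3)[6][1] = -4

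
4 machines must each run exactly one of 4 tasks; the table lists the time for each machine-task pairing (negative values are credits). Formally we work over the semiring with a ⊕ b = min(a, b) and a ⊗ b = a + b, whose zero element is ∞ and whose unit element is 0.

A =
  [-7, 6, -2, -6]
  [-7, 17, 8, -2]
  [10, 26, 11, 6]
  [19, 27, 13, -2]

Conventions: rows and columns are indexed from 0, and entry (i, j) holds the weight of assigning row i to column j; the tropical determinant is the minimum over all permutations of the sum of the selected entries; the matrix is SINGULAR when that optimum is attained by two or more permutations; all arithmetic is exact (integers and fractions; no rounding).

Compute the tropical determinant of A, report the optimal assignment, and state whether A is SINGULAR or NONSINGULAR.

σ = (0, 1, 2, 3): (-7) + 17 + 11 + (-2) = 19
σ = (0, 1, 3, 2): (-7) + 17 + 6 + 13 = 29
σ = (0, 2, 1, 3): (-7) + 8 + 26 + (-2) = 25
σ = (0, 2, 3, 1): (-7) + 8 + 6 + 27 = 34
σ = (0, 3, 1, 2): (-7) + (-2) + 26 + 13 = 30
σ = (0, 3, 2, 1): (-7) + (-2) + 11 + 27 = 29
σ = (1, 0, 2, 3): 6 + (-7) + 11 + (-2) = 8
σ = (1, 0, 3, 2): 6 + (-7) + 6 + 13 = 18
σ = (1, 2, 0, 3): 6 + 8 + 10 + (-2) = 22
σ = (1, 2, 3, 0): 6 + 8 + 6 + 19 = 39
σ = (1, 3, 0, 2): 6 + (-2) + 10 + 13 = 27
σ = (1, 3, 2, 0): 6 + (-2) + 11 + 19 = 34
σ = (2, 0, 1, 3): (-2) + (-7) + 26 + (-2) = 15
σ = (2, 0, 3, 1): (-2) + (-7) + 6 + 27 = 24
σ = (2, 1, 0, 3): (-2) + 17 + 10 + (-2) = 23
σ = (2, 1, 3, 0): (-2) + 17 + 6 + 19 = 40
σ = (2, 3, 0, 1): (-2) + (-2) + 10 + 27 = 33
σ = (2, 3, 1, 0): (-2) + (-2) + 26 + 19 = 41
σ = (3, 0, 1, 2): (-6) + (-7) + 26 + 13 = 26
σ = (3, 0, 2, 1): (-6) + (-7) + 11 + 27 = 25
σ = (3, 1, 0, 2): (-6) + 17 + 10 + 13 = 34
σ = (3, 1, 2, 0): (-6) + 17 + 11 + 19 = 41
σ = (3, 2, 0, 1): (-6) + 8 + 10 + 27 = 39
σ = (3, 2, 1, 0): (-6) + 8 + 26 + 19 = 47
Optimal value attained by: σ = (1, 0, 2, 3).
Answer: det⊕(A) = 8; verdict: NONSINGULAR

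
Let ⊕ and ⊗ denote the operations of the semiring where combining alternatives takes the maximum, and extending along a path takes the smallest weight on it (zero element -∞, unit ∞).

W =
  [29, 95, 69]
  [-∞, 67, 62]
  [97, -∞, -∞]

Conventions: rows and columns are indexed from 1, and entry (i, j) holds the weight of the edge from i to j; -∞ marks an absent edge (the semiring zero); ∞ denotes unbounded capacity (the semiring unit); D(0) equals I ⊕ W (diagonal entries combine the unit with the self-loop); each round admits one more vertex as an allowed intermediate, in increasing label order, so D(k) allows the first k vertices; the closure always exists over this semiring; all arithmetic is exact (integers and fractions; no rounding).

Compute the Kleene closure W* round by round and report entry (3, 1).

D(0):
  [∞, 95, 69]
  [-∞, ∞, 62]
  [97, -∞, ∞]
D(1):
  [∞, 95, 69]
  [-∞, ∞, 62]
  [97, 95, ∞]
D(2):
  [∞, 95, 69]
  [-∞, ∞, 62]
  [97, 95, ∞]
D(3):
  [∞, 95, 69]
  [62, ∞, 62]
  [97, 95, ∞]
Answer: W*[3][1] = 97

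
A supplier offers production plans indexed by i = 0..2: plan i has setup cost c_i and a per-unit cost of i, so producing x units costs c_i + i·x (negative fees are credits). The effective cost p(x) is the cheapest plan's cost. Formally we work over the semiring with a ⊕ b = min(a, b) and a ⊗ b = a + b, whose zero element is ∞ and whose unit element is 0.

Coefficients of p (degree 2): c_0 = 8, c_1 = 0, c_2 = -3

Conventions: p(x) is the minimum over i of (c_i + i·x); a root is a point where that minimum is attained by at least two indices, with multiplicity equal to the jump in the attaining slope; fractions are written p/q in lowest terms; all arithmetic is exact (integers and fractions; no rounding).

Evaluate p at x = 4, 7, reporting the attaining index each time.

p(4) = min(8+0·4=8, 0+1·4=4, -3+2·4=5) = 4 (attained by i=1)
p(7) = min(8+0·7=8, 0+1·7=7, -3+2·7=11) = 7 (attained by i=1)
Answer: p(4) = 4; p(7) = 7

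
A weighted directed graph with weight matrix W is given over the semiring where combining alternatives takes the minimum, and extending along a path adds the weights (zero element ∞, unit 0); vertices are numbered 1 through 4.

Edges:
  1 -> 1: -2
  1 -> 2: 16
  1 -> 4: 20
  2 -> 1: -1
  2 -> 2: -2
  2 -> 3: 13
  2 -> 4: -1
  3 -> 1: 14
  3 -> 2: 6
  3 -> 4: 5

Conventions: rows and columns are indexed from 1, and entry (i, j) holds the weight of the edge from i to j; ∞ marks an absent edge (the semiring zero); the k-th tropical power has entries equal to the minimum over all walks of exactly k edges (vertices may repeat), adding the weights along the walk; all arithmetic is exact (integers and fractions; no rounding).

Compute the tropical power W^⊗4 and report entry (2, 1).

W^⊗2:
  [-4, 14, 29, 15]
  [-3, -4, 11, -3]
  [5, 4, 19, 5]
  [∞, ∞, ∞, ∞]
W^⊗3:
  [-6, 12, 27, 13]
  [-5, -6, 9, -5]
  [3, 2, 17, 3]
  [∞, ∞, ∞, ∞]
W^⊗4:
  [-8, 10, 25, 11]
  [-7, -8, 7, -7]
  [1, 0, 15, 1]
  [∞, ∞, ∞, ∞]
Key observation: the optimum is the walk 2->1->1->1->1, with weight (-1) + (-2) + (-2) + (-2) = -7.
Optimal value attained by: walk 2->1->1->1->1.
Answer: (W^⊗4)[2][1] = -7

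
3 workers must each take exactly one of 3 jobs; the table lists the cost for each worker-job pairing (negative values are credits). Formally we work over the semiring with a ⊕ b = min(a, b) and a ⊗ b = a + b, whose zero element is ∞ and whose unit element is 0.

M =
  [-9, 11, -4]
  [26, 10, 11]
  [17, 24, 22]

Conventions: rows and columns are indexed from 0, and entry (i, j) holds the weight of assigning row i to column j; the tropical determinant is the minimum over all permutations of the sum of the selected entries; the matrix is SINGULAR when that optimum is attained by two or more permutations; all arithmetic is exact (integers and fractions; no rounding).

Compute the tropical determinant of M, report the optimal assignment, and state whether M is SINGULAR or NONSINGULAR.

σ = (0, 1, 2): (-9) + 10 + 22 = 23
σ = (0, 2, 1): (-9) + 11 + 24 = 26
σ = (1, 0, 2): 11 + 26 + 22 = 59
σ = (1, 2, 0): 11 + 11 + 17 = 39
σ = (2, 0, 1): (-4) + 26 + 24 = 46
σ = (2, 1, 0): (-4) + 10 + 17 = 23
Optimal value attained by: σ = (0, 1, 2).
Answer: det⊕(M) = 23; verdict: SINGULAR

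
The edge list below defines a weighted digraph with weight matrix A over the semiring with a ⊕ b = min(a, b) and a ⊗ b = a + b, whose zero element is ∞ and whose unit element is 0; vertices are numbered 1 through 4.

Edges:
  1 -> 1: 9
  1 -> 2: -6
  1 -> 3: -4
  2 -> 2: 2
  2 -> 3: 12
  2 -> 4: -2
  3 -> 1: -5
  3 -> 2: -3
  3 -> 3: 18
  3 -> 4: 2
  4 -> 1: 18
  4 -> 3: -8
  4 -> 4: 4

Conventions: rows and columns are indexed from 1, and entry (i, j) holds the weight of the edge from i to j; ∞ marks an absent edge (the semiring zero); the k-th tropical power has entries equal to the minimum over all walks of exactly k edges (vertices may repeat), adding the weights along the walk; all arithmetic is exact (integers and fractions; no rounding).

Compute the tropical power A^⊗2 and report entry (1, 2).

A^⊗2:
  [-9, -7, 5, -8]
  [7, 4, -10, 0]
  [4, -11, -9, -5]
  [-13, -11, -4, -6]
Key observation: the optimum is the walk 1->3->2, with weight (-4) + (-3) = -7.
Optimal value attained by: walk 1->3->2.
Answer: (A^⊗2)[1][2] = -7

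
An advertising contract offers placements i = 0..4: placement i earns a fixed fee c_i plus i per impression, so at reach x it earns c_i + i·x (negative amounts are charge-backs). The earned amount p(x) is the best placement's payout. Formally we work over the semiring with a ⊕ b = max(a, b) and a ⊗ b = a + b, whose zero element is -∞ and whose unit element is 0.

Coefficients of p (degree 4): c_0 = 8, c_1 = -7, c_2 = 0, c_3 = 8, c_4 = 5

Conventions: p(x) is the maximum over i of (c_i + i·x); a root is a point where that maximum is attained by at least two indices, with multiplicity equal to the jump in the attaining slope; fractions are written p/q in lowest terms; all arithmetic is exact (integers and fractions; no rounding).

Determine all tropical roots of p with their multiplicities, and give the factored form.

hull edge (i=0, c=8) to (i=3, c=8): slope 0, span 3
hull edge (i=3, c=8) to (i=4, c=5): slope -3, span 1
Factored form: p(x) = 5 ⊗ (x ⊕ 0) ⊗ (x ⊕ 0) ⊗ (x ⊕ 0) ⊗ (x ⊕ 3)
Answer: roots = 0 (mult 3), 3 (mult 1)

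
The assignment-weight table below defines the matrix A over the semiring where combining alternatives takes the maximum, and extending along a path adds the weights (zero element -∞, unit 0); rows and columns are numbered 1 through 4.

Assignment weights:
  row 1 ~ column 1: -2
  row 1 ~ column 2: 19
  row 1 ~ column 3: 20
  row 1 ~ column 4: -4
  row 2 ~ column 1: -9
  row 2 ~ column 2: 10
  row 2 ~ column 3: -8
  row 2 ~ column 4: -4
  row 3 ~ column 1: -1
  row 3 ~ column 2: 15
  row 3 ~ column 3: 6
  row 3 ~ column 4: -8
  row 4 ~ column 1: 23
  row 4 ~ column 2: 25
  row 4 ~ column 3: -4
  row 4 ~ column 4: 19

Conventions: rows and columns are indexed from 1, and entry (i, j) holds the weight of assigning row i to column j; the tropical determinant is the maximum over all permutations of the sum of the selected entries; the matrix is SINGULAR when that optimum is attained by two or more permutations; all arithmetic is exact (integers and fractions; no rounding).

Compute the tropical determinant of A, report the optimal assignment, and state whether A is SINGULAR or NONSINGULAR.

σ = (1, 2, 3, 4): (-2) + 10 + 6 + 19 = 33
σ = (1, 2, 4, 3): (-2) + 10 + (-8) + (-4) = -4
σ = (1, 3, 2, 4): (-2) + (-8) + 15 + 19 = 24
σ = (1, 3, 4, 2): (-2) + (-8) + (-8) + 25 = 7
σ = (1, 4, 2, 3): (-2) + (-4) + 15 + (-4) = 5
σ = (1, 4, 3, 2): (-2) + (-4) + 6 + 25 = 25
σ = (2, 1, 3, 4): 19 + (-9) + 6 + 19 = 35
σ = (2, 1, 4, 3): 19 + (-9) + (-8) + (-4) = -2
σ = (2, 3, 1, 4): 19 + (-8) + (-1) + 19 = 29
σ = (2, 3, 4, 1): 19 + (-8) + (-8) + 23 = 26
σ = (2, 4, 1, 3): 19 + (-4) + (-1) + (-4) = 10
σ = (2, 4, 3, 1): 19 + (-4) + 6 + 23 = 44
σ = (3, 1, 2, 4): 20 + (-9) + 15 + 19 = 45
σ = (3, 1, 4, 2): 20 + (-9) + (-8) + 25 = 28
σ = (3, 2, 1, 4): 20 + 10 + (-1) + 19 = 48
σ = (3, 2, 4, 1): 20 + 10 + (-8) + 23 = 45
σ = (3, 4, 1, 2): 20 + (-4) + (-1) + 25 = 40
σ = (3, 4, 2, 1): 20 + (-4) + 15 + 23 = 54
σ = (4, 1, 2, 3): (-4) + (-9) + 15 + (-4) = -2
σ = (4, 1, 3, 2): (-4) + (-9) + 6 + 25 = 18
σ = (4, 2, 1, 3): (-4) + 10 + (-1) + (-4) = 1
σ = (4, 2, 3, 1): (-4) + 10 + 6 + 23 = 35
σ = (4, 3, 1, 2): (-4) + (-8) + (-1) + 25 = 12
σ = (4, 3, 2, 1): (-4) + (-8) + 15 + 23 = 26
Optimal value attained by: σ = (3, 4, 2, 1).
Answer: det⊕(A) = 54; verdict: NONSINGULAR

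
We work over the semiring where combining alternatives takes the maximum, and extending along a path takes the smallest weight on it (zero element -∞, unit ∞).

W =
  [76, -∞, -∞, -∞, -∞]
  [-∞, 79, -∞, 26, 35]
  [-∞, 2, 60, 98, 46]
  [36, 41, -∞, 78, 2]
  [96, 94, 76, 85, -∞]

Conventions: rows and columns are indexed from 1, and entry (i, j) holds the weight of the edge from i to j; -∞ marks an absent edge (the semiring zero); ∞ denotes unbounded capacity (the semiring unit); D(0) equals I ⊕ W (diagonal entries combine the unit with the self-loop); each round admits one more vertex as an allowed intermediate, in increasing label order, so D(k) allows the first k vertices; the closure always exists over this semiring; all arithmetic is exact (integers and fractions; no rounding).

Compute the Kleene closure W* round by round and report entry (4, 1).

D(0):
  [∞, -∞, -∞, -∞, -∞]
  [-∞, ∞, -∞, 26, 35]
  [-∞, 2, ∞, 98, 46]
  [36, 41, -∞, ∞, 2]
  [96, 94, 76, 85, ∞]
D(1):
  [∞, -∞, -∞, -∞, -∞]
  [-∞, ∞, -∞, 26, 35]
  [-∞, 2, ∞, 98, 46]
  [36, 41, -∞, ∞, 2]
  [96, 94, 76, 85, ∞]
D(2):
  [∞, -∞, -∞, -∞, -∞]
  [-∞, ∞, -∞, 26, 35]
  [-∞, 2, ∞, 98, 46]
  [36, 41, -∞, ∞, 35]
  [96, 94, 76, 85, ∞]
D(3):
  [∞, -∞, -∞, -∞, -∞]
  [-∞, ∞, -∞, 26, 35]
  [-∞, 2, ∞, 98, 46]
  [36, 41, -∞, ∞, 35]
  [96, 94, 76, 85, ∞]
D(4):
  [∞, -∞, -∞, -∞, -∞]
  [26, ∞, -∞, 26, 35]
  [36, 41, ∞, 98, 46]
  [36, 41, -∞, ∞, 35]
  [96, 94, 76, 85, ∞]
D(5):
  [∞, -∞, -∞, -∞, -∞]
  [35, ∞, 35, 35, 35]
  [46, 46, ∞, 98, 46]
  [36, 41, 35, ∞, 35]
  [96, 94, 76, 85, ∞]
Answer: W*[4][1] = 36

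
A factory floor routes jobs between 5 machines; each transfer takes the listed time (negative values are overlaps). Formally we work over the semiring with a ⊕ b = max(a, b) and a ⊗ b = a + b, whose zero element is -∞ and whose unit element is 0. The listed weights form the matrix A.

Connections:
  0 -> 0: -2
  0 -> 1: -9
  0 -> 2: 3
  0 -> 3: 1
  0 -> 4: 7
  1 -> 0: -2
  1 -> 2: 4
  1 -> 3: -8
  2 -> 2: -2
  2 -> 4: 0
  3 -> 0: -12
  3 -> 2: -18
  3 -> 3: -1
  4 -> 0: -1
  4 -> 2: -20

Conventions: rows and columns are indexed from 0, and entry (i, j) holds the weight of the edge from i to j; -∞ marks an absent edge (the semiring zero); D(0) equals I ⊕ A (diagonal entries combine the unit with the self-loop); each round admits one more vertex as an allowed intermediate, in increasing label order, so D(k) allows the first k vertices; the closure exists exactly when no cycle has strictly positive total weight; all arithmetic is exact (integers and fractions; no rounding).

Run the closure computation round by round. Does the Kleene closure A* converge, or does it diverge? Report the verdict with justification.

D(0):
  [0, -9, 3, 1, 7]
  [-2, 0, 4, -8, -∞]
  [-∞, -∞, 0, -∞, 0]
  [-12, -∞, -18, 0, -∞]
  [-1, -∞, -20, -∞, 0]
Detection: at round 1, diagonal entry (4, 4) turns strictly positive.
Key observation: the cycle 4->0->4 has total weight (-1) + 7, which is strictly positive.
Answer: DIVERGES — positive cycle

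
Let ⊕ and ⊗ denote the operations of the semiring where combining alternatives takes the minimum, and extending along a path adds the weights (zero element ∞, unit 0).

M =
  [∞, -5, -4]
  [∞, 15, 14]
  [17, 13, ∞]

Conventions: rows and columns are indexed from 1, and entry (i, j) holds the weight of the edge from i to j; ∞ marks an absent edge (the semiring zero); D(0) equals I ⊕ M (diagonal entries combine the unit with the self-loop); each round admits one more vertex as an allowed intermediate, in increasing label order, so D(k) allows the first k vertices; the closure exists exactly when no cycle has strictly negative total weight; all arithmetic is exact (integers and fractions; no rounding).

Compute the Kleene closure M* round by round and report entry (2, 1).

D(0):
  [0, -5, -4]
  [∞, 0, 14]
  [17, 13, 0]
D(1):
  [0, -5, -4]
  [∞, 0, 14]
  [17, 12, 0]
D(2):
  [0, -5, -4]
  [∞, 0, 14]
  [17, 12, 0]
D(3):
  [0, -5, -4]
  [31, 0, 14]
  [17, 12, 0]
Answer: M*[2][1] = 31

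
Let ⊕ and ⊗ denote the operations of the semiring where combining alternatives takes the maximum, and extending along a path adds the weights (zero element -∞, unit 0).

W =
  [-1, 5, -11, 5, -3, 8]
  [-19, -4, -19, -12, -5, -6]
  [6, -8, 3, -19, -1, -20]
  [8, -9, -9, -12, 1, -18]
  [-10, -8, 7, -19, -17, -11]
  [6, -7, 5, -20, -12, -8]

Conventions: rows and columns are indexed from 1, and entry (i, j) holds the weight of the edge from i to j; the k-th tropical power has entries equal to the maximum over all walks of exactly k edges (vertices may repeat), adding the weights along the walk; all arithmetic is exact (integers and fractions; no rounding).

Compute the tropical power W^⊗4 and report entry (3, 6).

W^⊗2:
  [14, 4, 13, 4, 6, 7]
  [0, -8, 2, -14, -9, -10]
  [9, 11, 6, 11, 3, 14]
  [7, 13, 8, 13, 5, 16]
  [13, -1, 10, -5, 6, -2]
  [11, 11, 8, 11, 4, 14]
W^⊗3:
  [19, 19, 16, 19, 12, 22]
  [8, 5, 5, 5, 1, 8]
  [20, 14, 19, 14, 12, 17]
  [22, 12, 21, 12, 14, 15]
  [16, 18, 13, 18, 10, 21]
  [20, 16, 19, 16, 12, 19]
W^⊗4:
  [28, 24, 27, 24, 20, 27]
  [14, 13, 13, 13, 6, 16]
  [25, 25, 22, 25, 18, 28]
  [27, 27, 24, 27, 20, 30]
  [27, 21, 26, 21, 19, 24]
  [25, 25, 24, 25, 18, 28]
Key observation: the optimum is the walk 3->1->6->1->6, with weight 6 + 8 + 6 + 8 = 28.
Optimal value attained by: walk 3->1->6->1->6.
Answer: (W^⊗4)[3][6] = 28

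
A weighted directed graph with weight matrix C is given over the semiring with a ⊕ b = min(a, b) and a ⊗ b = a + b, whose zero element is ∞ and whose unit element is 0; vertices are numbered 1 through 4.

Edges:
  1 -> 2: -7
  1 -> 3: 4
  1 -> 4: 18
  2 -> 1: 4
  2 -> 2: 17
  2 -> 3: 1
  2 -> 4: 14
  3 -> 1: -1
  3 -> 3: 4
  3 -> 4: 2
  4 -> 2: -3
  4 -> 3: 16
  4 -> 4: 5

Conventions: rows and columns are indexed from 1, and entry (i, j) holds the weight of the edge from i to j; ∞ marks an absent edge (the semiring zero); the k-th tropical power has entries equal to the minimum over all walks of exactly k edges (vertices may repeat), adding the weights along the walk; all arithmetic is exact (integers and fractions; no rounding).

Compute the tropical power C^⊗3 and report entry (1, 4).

C^⊗2:
  [-3, 10, -6, 6]
  [0, -3, 5, 3]
  [3, -8, 3, 6]
  [1, 2, -2, 10]
C^⊗3:
  [-7, -10, -2, -4]
  [1, -7, -2, 7]
  [-4, -4, -7, 5]
  [-3, -6, 2, 0]
Key observation: the optimum is the walk 1->2->3->4, with weight (-7) + 1 + 2 = -4.
Optimal value attained by: walk 1->2->3->4.
Answer: (C^⊗3)[1][4] = -4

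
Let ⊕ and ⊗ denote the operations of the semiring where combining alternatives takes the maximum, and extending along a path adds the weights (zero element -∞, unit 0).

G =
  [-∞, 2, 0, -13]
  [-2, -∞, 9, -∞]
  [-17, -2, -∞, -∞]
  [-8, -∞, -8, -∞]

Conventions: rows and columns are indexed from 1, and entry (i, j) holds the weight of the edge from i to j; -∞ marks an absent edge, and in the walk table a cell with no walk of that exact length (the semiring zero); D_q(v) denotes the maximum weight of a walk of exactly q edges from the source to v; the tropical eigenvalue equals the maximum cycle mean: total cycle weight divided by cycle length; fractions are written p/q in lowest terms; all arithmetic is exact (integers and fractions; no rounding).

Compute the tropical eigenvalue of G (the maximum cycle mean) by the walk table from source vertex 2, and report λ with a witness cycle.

q=0: [-∞, 0, -∞, -∞]
q=1: [-2, -∞, 9, -∞]
q=2: [-8, 7, -2, -15]
q=3: [5, -4, 16, -21]
q=4: [-1, 14, 5, -8]
Optimal cycle mean attained by: cycle 2->3->2, total 9 + (-2), length 2.
Answer: λ = 7/2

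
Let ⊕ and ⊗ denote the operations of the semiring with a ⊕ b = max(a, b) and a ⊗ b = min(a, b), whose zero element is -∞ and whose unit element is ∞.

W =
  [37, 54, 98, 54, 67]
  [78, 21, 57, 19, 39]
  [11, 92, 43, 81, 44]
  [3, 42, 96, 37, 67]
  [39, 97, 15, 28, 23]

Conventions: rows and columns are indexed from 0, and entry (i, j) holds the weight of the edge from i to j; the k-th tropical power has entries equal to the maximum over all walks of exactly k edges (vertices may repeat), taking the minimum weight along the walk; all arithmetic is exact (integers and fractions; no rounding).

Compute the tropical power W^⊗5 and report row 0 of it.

W^⊗2:
  [54, 92, 54, 81, 54]
  [39, 57, 78, 57, 67]
  [78, 44, 81, 43, 67]
  [42, 92, 43, 81, 44]
  [78, 39, 57, 39, 39]
W^⊗3:
  [78, 54, 81, 54, 67]
  [57, 78, 57, 78, 57]
  [44, 81, 78, 81, 67]
  [78, 44, 81, 43, 67]
  [39, 57, 78, 57, 67]
W^⊗4:
  [54, 81, 78, 81, 67]
  [78, 57, 78, 57, 67]
  [78, 78, 81, 78, 67]
  [44, 81, 78, 81, 67]
  [57, 78, 57, 78, 57]
W^⊗5:
  [78, 78, 81, 78, 67]
  [57, 78, 78, 78, 67]
  [78, 81, 78, 81, 67]
  [78, 78, 81, 78, 67]
  [78, 57, 78, 57, 67]
Answer: row 0 of W^⊗5 = [78, 78, 81, 78, 67]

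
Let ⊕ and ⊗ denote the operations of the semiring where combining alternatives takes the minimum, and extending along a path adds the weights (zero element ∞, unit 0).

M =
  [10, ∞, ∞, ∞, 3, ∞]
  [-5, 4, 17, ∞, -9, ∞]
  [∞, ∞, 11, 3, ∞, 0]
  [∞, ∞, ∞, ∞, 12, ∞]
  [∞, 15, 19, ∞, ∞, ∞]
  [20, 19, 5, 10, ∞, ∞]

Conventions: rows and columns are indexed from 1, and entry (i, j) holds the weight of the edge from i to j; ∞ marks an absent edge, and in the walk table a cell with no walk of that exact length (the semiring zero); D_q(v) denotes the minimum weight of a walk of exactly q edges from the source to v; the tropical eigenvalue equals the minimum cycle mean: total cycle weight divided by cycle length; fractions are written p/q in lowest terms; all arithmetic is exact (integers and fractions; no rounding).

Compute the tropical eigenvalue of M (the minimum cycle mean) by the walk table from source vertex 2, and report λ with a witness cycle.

q=0: [∞, 0, ∞, ∞, ∞, ∞]
q=1: [-5, 4, 17, ∞, -9, ∞]
q=2: [-1, 6, 10, 20, -5, 17]
q=3: [1, 10, 14, 13, -3, 10]
q=4: [5, 12, 15, 17, 1, 14]
q=5: [7, 16, 19, 18, 3, 15]
q=6: [11, 18, 20, 22, 7, 19]
Optimal cycle mean attained by: cycle 3->6->3, total 0 + 5, length 2.
Answer: λ = 5/2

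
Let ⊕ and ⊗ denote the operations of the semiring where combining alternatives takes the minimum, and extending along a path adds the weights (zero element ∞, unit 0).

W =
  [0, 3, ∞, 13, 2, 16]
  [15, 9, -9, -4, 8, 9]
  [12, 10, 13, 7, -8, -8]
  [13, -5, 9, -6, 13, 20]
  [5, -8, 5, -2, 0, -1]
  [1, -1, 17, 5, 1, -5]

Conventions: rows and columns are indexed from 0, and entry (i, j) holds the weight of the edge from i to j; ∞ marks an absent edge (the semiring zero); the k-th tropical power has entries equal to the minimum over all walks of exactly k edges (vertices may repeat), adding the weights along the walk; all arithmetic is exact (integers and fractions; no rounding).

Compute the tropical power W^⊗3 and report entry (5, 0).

W^⊗2:
  [0, -6, -6, -1, 2, 1]
  [3, -9, 0, -10, -17, -17]
  [-7, -16, -3, -10, -8, -13]
  [7, -11, -14, -12, 1, 1]
  [0, -8, -17, -12, -3, -6]
  [-4, -7, -10, -5, -4, -10]
W^⊗3:
  [0, -6, -15, -10, -14, -14]
  [-16, -25, -18, -19, -17, -22]
  [-12, -16, -25, -20, -12, -18]
  [-2, -17, -20, -18, -22, -22]
  [-5, -17, -17, -18, -25, -25]
  [-9, -12, -16, -11, -18, -18]
Key observation: the optimum is the walk 5->5->5->0, with weight (-5) + (-5) + 1 = -9.
Optimal value attained by: walk 5->5->5->0.
Answer: (W^⊗3)[5][0] = -9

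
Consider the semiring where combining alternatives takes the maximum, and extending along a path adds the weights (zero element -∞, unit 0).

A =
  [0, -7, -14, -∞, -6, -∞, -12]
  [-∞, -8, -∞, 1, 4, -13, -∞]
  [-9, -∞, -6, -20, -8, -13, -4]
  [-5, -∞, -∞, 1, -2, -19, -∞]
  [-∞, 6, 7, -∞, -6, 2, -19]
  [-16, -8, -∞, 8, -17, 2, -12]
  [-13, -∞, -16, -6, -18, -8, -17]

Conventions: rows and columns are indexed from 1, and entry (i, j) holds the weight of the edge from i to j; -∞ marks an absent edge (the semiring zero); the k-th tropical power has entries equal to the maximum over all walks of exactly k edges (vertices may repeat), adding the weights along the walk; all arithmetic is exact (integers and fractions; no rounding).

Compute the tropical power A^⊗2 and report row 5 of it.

A^⊗2:
  [0, 0, 1, -6, -3, -4, -12]
  [-4, 10, 11, 2, -1, 6, -15]
  [-9, -2, -1, -5, -14, -6, -10]
  [-4, 4, 5, 2, -1, 0, -17]
  [-2, 0, 1, 10, 10, 4, 3]
  [3, -6, -10, 10, 6, 4, -10]
  [-11, -12, -11, 0, -8, -6, -20]
Answer: row 5 of A^⊗2 = [-2, 0, 1, 10, 10, 4, 3]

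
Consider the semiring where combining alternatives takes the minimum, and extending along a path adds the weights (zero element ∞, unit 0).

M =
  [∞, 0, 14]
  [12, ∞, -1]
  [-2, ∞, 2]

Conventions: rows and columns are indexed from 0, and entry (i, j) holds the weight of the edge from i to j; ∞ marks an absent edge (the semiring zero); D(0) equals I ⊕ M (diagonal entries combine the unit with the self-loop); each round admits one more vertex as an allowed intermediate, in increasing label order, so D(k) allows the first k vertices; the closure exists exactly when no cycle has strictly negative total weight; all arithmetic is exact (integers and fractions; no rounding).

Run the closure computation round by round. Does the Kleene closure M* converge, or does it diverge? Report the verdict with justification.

D(0):
  [0, 0, 14]
  [12, 0, -1]
  [-2, ∞, 0]
D(1):
  [0, 0, 14]
  [12, 0, -1]
  [-2, -2, 0]
Detection: at round 2, diagonal entry (2, 2) turns strictly negative.
Key observation: the cycle 2->0->1->2 has total weight (-2) + 0 + (-1), which is strictly negative.
Answer: DIVERGES — negative cycle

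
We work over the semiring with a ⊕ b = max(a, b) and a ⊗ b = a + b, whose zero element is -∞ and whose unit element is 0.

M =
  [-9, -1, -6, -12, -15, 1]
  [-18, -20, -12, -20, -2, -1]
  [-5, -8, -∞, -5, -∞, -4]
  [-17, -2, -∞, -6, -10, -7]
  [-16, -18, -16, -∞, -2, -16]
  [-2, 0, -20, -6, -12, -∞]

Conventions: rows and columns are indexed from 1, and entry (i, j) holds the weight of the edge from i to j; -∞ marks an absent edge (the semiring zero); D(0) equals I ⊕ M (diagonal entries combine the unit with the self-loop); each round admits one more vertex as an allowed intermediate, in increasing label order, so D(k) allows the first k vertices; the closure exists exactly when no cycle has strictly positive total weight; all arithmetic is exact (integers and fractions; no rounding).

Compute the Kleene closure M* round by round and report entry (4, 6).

D(0):
  [0, -1, -6, -12, -15, 1]
  [-18, 0, -12, -20, -2, -1]
  [-5, -8, 0, -5, -∞, -4]
  [-17, -2, -∞, 0, -10, -7]
  [-16, -18, -16, -∞, 0, -16]
  [-2, 0, -20, -6, -12, 0]
D(1):
  [0, -1, -6, -12, -15, 1]
  [-18, 0, -12, -20, -2, -1]
  [-5, -6, 0, -5, -20, -4]
  [-17, -2, -23, 0, -10, -7]
  [-16, -17, -16, -28, 0, -15]
  [-2, 0, -8, -6, -12, 0]
D(2):
  [0, -1, -6, -12, -3, 1]
  [-18, 0, -12, -20, -2, -1]
  [-5, -6, 0, -5, -8, -4]
  [-17, -2, -14, 0, -4, -3]
  [-16, -17, -16, -28, 0, -15]
  [-2, 0, -8, -6, -2, 0]
D(3):
  [0, -1, -6, -11, -3, 1]
  [-17, 0, -12, -17, -2, -1]
  [-5, -6, 0, -5, -8, -4]
  [-17, -2, -14, 0, -4, -3]
  [-16, -17, -16, -21, 0, -15]
  [-2, 0, -8, -6, -2, 0]
D(4):
  [0, -1, -6, -11, -3, 1]
  [-17, 0, -12, -17, -2, -1]
  [-5, -6, 0, -5, -8, -4]
  [-17, -2, -14, 0, -4, -3]
  [-16, -17, -16, -21, 0, -15]
  [-2, 0, -8, -6, -2, 0]
D(5):
  [0, -1, -6, -11, -3, 1]
  [-17, 0, -12, -17, -2, -1]
  [-5, -6, 0, -5, -8, -4]
  [-17, -2, -14, 0, -4, -3]
  [-16, -17, -16, -21, 0, -15]
  [-2, 0, -8, -6, -2, 0]
D(6):
  [0, 1, -6, -5, -1, 1]
  [-3, 0, -9, -7, -2, -1]
  [-5, -4, 0, -5, -6, -4]
  [-5, -2, -11, 0, -4, -3]
  [-16, -15, -16, -21, 0, -15]
  [-2, 0, -8, -6, -2, 0]
Answer: M*[4][6] = -3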